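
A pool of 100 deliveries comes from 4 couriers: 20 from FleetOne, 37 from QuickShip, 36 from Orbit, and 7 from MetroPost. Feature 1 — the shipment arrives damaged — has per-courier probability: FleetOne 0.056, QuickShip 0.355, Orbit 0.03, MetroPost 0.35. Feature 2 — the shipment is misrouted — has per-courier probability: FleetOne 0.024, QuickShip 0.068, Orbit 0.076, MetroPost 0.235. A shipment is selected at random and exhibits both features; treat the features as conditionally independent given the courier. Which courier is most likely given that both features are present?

QuickShip

Compute prior × likelihood for every hypothesis:
  FleetOne: 0.2 × 0.056 × 0.024 = 0.0002688
  QuickShip: 0.37 × 0.355 × 0.068 = 0.0089318
  Orbit: 0.36 × 0.03 × 0.076 = 0.0008208
  MetroPost: 0.07 × 0.35 × 0.235 = 0.0057575
Sum = 0.0157789.
Largest term belongs to QuickShip, so QuickShip is most probable.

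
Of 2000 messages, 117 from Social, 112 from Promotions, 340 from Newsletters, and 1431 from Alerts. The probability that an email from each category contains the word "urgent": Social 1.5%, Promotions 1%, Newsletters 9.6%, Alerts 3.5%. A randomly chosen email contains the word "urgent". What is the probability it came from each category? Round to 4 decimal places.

Social 0.0205, Promotions 0.0131, Newsletters 0.3813, Alerts 0.5851

Prior × likelihood for each hypothesis:
  Social: 0.0585 × 0.015 = 0.0008775
  Promotions: 0.056 × 0.01 = 0.00056
  Newsletters: 0.17 × 0.096 = 0.01632
  Alerts: 0.7155 × 0.035 = 0.0250425
Total = 0.0428.
P(Social | urgent-flag) = 0.0008775/0.0428 ≈ 0.0205
P(Promotions | urgent-flag) = 0.00056/0.0428 ≈ 0.0131
P(Newsletters | urgent-flag) = 0.01632/0.0428 ≈ 0.3813
P(Alerts | urgent-flag) = 0.0250425/0.0428 ≈ 0.5851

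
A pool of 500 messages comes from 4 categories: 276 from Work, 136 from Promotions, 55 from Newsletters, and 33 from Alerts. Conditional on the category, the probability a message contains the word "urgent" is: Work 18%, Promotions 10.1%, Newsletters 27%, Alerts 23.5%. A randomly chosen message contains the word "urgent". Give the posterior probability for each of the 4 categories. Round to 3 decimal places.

Unnormalized posteriors (prior × likelihood):
  Work: 0.552 × 0.18 = 0.09936
  Promotions: 0.272 × 0.101 = 0.027472
  Newsletters: 0.11 × 0.27 = 0.0297
  Alerts: 0.066 × 0.235 = 0.01551
Normalizing constant = 0.172042.
P(Work | urgent-flag) = 0.09936/0.172042 ≈ 0.578
P(Promotions | urgent-flag) = 0.027472/0.172042 ≈ 0.160
P(Newsletters | urgent-flag) = 0.0297/0.172042 ≈ 0.173
P(Alerts | urgent-flag) = 0.01551/0.172042 ≈ 0.090

Work 0.578, Promotions 0.160, Newsletters 0.173, Alerts 0.090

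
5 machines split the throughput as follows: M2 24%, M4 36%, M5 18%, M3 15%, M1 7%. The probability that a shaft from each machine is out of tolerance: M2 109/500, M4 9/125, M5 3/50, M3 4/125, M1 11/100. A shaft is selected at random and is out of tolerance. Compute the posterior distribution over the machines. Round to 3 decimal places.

M2 0.515, M4 0.255, M5 0.106, M3 0.047, M1 0.076

Prior × likelihood for each hypothesis:
  M2: 0.24 × 0.218 = 0.05232
  M4: 0.36 × 0.072 = 0.02592
  M5: 0.18 × 0.06 = 0.0108
  M3: 0.15 × 0.032 = 0.0048
  M1: 0.07 × 0.11 = 0.0077
Total = 0.10154.
P(M2 | oversize) = 0.05232/0.10154 ≈ 0.515
P(M4 | oversize) = 0.02592/0.10154 ≈ 0.255
P(M5 | oversize) = 0.0108/0.10154 ≈ 0.106
P(M3 | oversize) = 0.0048/0.10154 ≈ 0.047
P(M1 | oversize) = 0.0077/0.10154 ≈ 0.076
(Check: 0.515+0.255+0.106+0.047+0.076 = 0.999.)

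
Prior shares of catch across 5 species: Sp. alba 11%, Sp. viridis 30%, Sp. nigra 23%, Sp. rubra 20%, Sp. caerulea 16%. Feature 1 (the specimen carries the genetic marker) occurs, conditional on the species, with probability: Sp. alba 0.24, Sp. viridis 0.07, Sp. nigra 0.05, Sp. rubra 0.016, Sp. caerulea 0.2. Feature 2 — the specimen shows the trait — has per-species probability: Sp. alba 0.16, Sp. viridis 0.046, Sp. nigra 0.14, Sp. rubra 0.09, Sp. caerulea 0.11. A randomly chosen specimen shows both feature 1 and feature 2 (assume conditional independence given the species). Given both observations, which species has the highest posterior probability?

Sp. alba

Unnormalized posteriors (prior × likelihood):
  Sp. alba: 0.11 × 0.24 × 0.16 = 0.004224
  Sp. viridis: 0.3 × 0.07 × 0.046 = 0.000966
  Sp. nigra: 0.23 × 0.05 × 0.14 = 0.00161
  Sp. rubra: 0.2 × 0.016 × 0.09 = 0.000288
  Sp. caerulea: 0.16 × 0.2 × 0.11 = 0.00352
Total = 0.010608.
Largest term belongs to Sp. alba, so Sp. alba is most probable.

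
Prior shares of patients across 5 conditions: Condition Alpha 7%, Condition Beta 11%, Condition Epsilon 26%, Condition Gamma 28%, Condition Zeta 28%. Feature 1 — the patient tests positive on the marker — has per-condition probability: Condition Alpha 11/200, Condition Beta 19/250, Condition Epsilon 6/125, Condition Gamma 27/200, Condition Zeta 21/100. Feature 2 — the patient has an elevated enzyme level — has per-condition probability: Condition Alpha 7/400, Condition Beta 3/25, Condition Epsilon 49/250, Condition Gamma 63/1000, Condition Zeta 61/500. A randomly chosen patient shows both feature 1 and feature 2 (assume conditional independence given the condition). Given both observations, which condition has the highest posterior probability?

Unnormalized posteriors (prior × likelihood):
  Condition Alpha: 0.07 × 0.055 × 0.0175 = 0.000067375
  Condition Beta: 0.11 × 0.076 × 0.12 = 0.0010032
  Condition Epsilon: 0.26 × 0.048 × 0.196 = 0.00244608
  Condition Gamma: 0.28 × 0.135 × 0.063 = 0.0023814
  Condition Zeta: 0.28 × 0.21 × 0.122 = 0.0071736
Sum = 0.013071655.
Largest term belongs to Condition Zeta, so Condition Zeta is most probable.

Condition Zeta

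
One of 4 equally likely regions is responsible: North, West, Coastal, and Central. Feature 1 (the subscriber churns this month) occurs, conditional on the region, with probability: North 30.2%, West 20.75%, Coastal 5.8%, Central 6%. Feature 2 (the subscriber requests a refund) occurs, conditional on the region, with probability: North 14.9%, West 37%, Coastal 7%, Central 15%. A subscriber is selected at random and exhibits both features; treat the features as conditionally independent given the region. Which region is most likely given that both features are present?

With a uniform prior (1/4 each), posterior ∝ likelihood:
  North: 0.302 × 0.149 = 0.044998
  West: 0.2075 × 0.37 = 0.076775
  Coastal: 0.058 × 0.07 = 0.00406
  Central: 0.06 × 0.15 = 0.009
Normalizing constant = 0.134833.
Largest term belongs to West, so West is most probable.

West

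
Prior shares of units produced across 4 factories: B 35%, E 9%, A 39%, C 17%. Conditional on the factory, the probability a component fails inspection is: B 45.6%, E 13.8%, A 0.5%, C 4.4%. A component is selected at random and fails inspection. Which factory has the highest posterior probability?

By Bayes' rule, posterior ∝ prior × likelihood:
  B: 0.35 × 0.456 = 0.1596
  E: 0.09 × 0.138 = 0.01242
  A: 0.39 × 0.005 = 0.00195
  C: 0.17 × 0.044 = 0.00748
Normalizing constant = 0.18145.
Largest term belongs to B, so B is most probable.

B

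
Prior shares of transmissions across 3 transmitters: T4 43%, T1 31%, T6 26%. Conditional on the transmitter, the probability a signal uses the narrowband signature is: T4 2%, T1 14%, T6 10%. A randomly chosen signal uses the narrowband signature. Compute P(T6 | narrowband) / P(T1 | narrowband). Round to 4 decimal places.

Unnormalized posteriors (prior × likelihood):
  T4: 0.43 × 0.02 = 0.0086
  T1: 0.31 × 0.14 = 0.0434
  T6: 0.26 × 0.1 = 0.026
Sum = 0.078.
The ratio is 0.026 / 0.0434 (the normalizer cancels) = 0.5991.

0.5991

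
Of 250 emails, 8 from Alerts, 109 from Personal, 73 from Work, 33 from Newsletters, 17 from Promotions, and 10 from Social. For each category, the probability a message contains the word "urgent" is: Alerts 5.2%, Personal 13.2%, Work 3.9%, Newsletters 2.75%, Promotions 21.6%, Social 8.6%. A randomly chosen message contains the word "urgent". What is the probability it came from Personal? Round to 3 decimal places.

0.623

By Bayes' rule, posterior ∝ prior × likelihood:
  Alerts: 0.032 × 0.052 = 0.001664
  Personal: 0.436 × 0.132 = 0.057552
  Work: 0.292 × 0.039 = 0.011388
  Newsletters: 0.132 × 0.0275 = 0.00363
  Promotions: 0.068 × 0.216 = 0.014688
  Social: 0.04 × 0.086 = 0.00344
Total = 0.092362.
P(Personal | evidence) = 0.057552 / 0.092362 ≈ 0.623.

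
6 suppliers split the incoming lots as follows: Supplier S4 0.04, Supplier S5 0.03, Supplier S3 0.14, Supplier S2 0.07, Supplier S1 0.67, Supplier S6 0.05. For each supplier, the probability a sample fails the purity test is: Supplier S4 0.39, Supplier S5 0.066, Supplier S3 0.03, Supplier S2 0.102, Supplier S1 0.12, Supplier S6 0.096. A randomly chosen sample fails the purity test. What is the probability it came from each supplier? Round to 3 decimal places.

By Bayes' rule, posterior ∝ prior × likelihood:
  Supplier S4: 0.04 × 0.39 = 0.0156
  Supplier S5: 0.03 × 0.066 = 0.00198
  Supplier S3: 0.14 × 0.03 = 0.0042
  Supplier S2: 0.07 × 0.102 = 0.00714
  Supplier S1: 0.67 × 0.12 = 0.0804
  Supplier S6: 0.05 × 0.096 = 0.0048
Normalizing constant = 0.11412.
P(Supplier S4 | off-spec) = 0.0156/0.11412 ≈ 0.137
P(Supplier S5 | off-spec) = 0.00198/0.11412 ≈ 0.017
P(Supplier S3 | off-spec) = 0.0042/0.11412 ≈ 0.037
P(Supplier S2 | off-spec) = 0.00714/0.11412 ≈ 0.063
P(Supplier S1 | off-spec) = 0.0804/0.11412 ≈ 0.705
P(Supplier S6 | off-spec) = 0.0048/0.11412 ≈ 0.042

Supplier S4 0.137, Supplier S5 0.017, Supplier S3 0.037, Supplier S2 0.063, Supplier S1 0.705, Supplier S6 0.042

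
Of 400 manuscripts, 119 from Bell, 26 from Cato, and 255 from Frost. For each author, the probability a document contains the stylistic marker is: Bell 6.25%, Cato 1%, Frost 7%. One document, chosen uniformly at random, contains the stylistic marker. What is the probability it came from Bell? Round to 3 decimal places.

Compute prior × likelihood for every hypothesis:
  Bell: 0.2975 × 0.0625 = 0.01859375
  Cato: 0.065 × 0.01 = 0.00065
  Frost: 0.6375 × 0.07 = 0.044625
Normalizing constant = 0.06386875.
P(Bell | evidence) = 0.01859375 / 0.06386875 ≈ 0.291.

0.291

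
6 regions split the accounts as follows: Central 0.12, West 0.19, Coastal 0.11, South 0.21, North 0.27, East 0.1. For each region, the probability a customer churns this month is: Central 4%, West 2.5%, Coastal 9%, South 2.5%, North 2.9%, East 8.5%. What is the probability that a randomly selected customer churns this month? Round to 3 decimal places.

Compute prior × likelihood for every hypothesis:
  Central: 0.12 × 0.04 = 0.0048
  West: 0.19 × 0.025 = 0.00475
  Coastal: 0.11 × 0.09 = 0.0099
  South: 0.21 × 0.025 = 0.00525
  North: 0.27 × 0.029 = 0.00783
  East: 0.1 × 0.085 = 0.0085
P(churn) = 0.0048 + 0.00475 + 0.0099 + 0.00525 + 0.00783 + 0.0085 = 0.04103 → 0.041.

0.041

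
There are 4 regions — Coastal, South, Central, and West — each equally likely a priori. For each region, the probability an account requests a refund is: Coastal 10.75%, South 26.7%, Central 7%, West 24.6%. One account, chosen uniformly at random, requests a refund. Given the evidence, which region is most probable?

South

With a uniform prior (1/4 each), posterior ∝ likelihood:
  Coastal: 0.1075
  South: 0.267
  Central: 0.07
  West: 0.246
Sum = 0.6905.
Largest term belongs to South, so South is most probable.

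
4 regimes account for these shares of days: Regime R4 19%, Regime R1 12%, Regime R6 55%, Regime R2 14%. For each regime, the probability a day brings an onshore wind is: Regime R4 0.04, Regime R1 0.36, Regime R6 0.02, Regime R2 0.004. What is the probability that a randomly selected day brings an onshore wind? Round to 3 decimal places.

Compute prior × likelihood for every hypothesis:
  Regime R4: 0.19 × 0.04 = 0.0076
  Regime R1: 0.12 × 0.36 = 0.0432
  Regime R6: 0.55 × 0.02 = 0.011
  Regime R2: 0.14 × 0.004 = 0.00056
P(onshore) = 0.0076 + 0.0432 + 0.011 + 0.00056 = 0.06236 → 0.062.

0.062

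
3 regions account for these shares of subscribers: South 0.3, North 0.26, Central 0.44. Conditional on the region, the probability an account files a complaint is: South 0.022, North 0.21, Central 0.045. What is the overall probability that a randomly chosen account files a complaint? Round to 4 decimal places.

0.0810

By Bayes' rule, posterior ∝ prior × likelihood:
  South: 0.3 × 0.022 = 0.0066
  North: 0.26 × 0.21 = 0.0546
  Central: 0.44 × 0.045 = 0.0198
P(complaint) = 0.0066 + 0.0546 + 0.0198 = 0.081 → 0.0810.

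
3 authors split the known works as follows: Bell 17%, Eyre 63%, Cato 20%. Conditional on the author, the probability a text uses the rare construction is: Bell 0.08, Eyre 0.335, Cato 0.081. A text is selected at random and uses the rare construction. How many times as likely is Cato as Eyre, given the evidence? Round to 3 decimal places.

Prior × likelihood for each hypothesis:
  Bell: 0.17 × 0.08 = 0.0136
  Eyre: 0.63 × 0.335 = 0.21105
  Cato: 0.2 × 0.081 = 0.0162
Sum = 0.24085.
The ratio is 0.0162 / 0.21105 (the normalizer cancels) = 0.077.

0.077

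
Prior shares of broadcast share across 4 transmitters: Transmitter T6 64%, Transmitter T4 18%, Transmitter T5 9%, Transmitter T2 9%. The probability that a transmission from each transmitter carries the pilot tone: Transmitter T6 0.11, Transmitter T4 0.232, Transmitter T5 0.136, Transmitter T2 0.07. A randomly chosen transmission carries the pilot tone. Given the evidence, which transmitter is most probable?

Compute prior × likelihood for every hypothesis:
  Transmitter T6: 0.64 × 0.11 = 0.0704
  Transmitter T4: 0.18 × 0.232 = 0.04176
  Transmitter T5: 0.09 × 0.136 = 0.01224
  Transmitter T2: 0.09 × 0.07 = 0.0063
Sum = 0.1307.
Largest term belongs to Transmitter T6, so Transmitter T6 is most probable.

Transmitter T6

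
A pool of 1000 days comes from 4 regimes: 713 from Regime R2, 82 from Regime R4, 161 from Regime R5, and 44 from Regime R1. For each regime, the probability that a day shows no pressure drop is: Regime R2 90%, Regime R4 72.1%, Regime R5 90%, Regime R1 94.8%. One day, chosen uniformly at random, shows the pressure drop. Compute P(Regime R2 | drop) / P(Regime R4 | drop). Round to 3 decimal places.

Taking complements, P(drop | each) = Regime R2 0.1, Regime R4 0.279, Regime R5 0.1, Regime R1 0.052.
Unnormalized posteriors (prior × likelihood):
  Regime R2: 0.713 × 0.1 = 0.0713
  Regime R4: 0.082 × 0.279 = 0.022878
  Regime R5: 0.161 × 0.1 = 0.0161
  Regime R1: 0.044 × 0.052 = 0.002288
Total = 0.112566.
The ratio is 0.0713 / 0.022878 (the normalizer cancels) = 3.117.

3.117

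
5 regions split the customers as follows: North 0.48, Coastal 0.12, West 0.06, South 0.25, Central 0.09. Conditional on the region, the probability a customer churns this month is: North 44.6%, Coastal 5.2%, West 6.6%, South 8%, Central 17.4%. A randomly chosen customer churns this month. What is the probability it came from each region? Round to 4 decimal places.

Compute prior × likelihood for every hypothesis:
  North: 0.48 × 0.446 = 0.21408
  Coastal: 0.12 × 0.052 = 0.00624
  West: 0.06 × 0.066 = 0.00396
  South: 0.25 × 0.08 = 0.02
  Central: 0.09 × 0.174 = 0.01566
Total = 0.25994.
P(North | churn) = 0.21408/0.25994 ≈ 0.8236
P(Coastal | churn) = 0.00624/0.25994 ≈ 0.0240
P(West | churn) = 0.00396/0.25994 ≈ 0.0152
P(South | churn) = 0.02/0.25994 ≈ 0.0769
P(Central | churn) = 0.01566/0.25994 ≈ 0.0602
(Check: 0.8236+0.0240+0.0152+0.0769+0.0602 = 0.9999.)

North 0.8236, Coastal 0.0240, West 0.0152, South 0.0769, Central 0.0602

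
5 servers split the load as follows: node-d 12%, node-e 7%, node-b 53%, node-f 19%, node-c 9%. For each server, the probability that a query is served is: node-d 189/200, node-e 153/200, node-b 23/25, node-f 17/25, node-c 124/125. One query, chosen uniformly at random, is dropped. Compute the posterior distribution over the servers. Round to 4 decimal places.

Taking complements, P(dropped | each) = node-d 0.055, node-e 0.235, node-b 0.08, node-f 0.32, node-c 0.008.
Unnormalized posteriors (prior × likelihood):
  node-d: 0.12 × 0.055 = 0.0066
  node-e: 0.07 × 0.235 = 0.01645
  node-b: 0.53 × 0.08 = 0.0424
  node-f: 0.19 × 0.32 = 0.0608
  node-c: 0.09 × 0.008 = 0.00072
Sum = 0.12697.
P(node-d | dropped) = 0.0066/0.12697 ≈ 0.0520
P(node-e | dropped) = 0.01645/0.12697 ≈ 0.1296
P(node-b | dropped) = 0.0424/0.12697 ≈ 0.3339
P(node-f | dropped) = 0.0608/0.12697 ≈ 0.4789
P(node-c | dropped) = 0.00072/0.12697 ≈ 0.0057
(Check: 0.0520+0.1296+0.3339+0.4789+0.0057 = 1.0001.)

node-d 0.0520, node-e 0.1296, node-b 0.3339, node-f 0.4789, node-c 0.0057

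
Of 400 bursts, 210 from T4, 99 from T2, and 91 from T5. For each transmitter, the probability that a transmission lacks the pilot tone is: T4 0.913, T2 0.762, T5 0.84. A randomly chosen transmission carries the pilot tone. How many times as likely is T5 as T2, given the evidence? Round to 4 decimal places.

Taking complements, P(pilot | each) = T4 0.087, T2 0.238, T5 0.16.
By Bayes' rule, posterior ∝ prior × likelihood:
  T4: 0.525 × 0.087 = 0.045675
  T2: 0.2475 × 0.238 = 0.058905
  T5: 0.2275 × 0.16 = 0.0364
Normalizing constant = 0.14098.
The ratio is 0.0364 / 0.058905 (the normalizer cancels) = 0.6179.

0.6179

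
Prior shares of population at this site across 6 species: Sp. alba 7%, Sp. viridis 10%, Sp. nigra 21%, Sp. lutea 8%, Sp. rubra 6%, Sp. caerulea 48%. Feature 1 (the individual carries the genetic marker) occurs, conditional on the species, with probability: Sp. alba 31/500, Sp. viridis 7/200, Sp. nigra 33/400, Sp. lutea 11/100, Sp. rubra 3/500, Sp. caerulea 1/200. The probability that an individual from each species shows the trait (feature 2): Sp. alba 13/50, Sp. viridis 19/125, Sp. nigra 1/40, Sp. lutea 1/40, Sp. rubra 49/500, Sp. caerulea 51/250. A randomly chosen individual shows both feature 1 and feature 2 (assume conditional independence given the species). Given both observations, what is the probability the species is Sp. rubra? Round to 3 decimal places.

0.012

By Bayes' rule, posterior ∝ prior × likelihood:
  Sp. alba: 0.07 × 0.062 × 0.26 = 0.0011284
  Sp. viridis: 0.1 × 0.035 × 0.152 = 0.000532
  Sp. nigra: 0.21 × 0.0825 × 0.025 = 0.000433125
  Sp. lutea: 0.08 × 0.11 × 0.025 = 0.00022
  Sp. rubra: 0.06 × 0.006 × 0.098 = 0.00003528
  Sp. caerulea: 0.48 × 0.005 × 0.204 = 0.0004896
Normalizing constant = 0.002838405.
P(Sp. rubra | evidence) = 0.00003528 / 0.002838405 ≈ 0.012.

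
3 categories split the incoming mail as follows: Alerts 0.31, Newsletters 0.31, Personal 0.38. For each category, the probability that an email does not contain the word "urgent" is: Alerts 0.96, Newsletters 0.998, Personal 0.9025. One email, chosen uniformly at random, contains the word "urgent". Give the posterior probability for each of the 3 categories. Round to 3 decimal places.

Taking complements, P(urgent-flag | each) = Alerts 0.04, Newsletters 0.002, Personal 0.0975.
By Bayes' rule, posterior ∝ prior × likelihood:
  Alerts: 0.31 × 0.04 = 0.0124
  Newsletters: 0.31 × 0.002 = 0.00062
  Personal: 0.38 × 0.0975 = 0.03705
Normalizing constant = 0.05007.
P(Alerts | urgent-flag) = 0.0124/0.05007 ≈ 0.248
P(Newsletters | urgent-flag) = 0.00062/0.05007 ≈ 0.012
P(Personal | urgent-flag) = 0.03705/0.05007 ≈ 0.740
(Check: 0.248+0.012+0.740 = 1.000.)

Alerts 0.248, Newsletters 0.012, Personal 0.740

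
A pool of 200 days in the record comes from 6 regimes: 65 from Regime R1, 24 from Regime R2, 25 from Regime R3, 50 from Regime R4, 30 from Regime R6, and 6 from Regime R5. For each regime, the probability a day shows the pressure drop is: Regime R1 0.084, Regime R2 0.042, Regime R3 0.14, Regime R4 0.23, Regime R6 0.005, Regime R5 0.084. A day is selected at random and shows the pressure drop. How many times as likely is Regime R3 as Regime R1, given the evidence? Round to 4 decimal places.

Prior × likelihood for each hypothesis:
  Regime R1: 0.325 × 0.084 = 0.0273
  Regime R2: 0.12 × 0.042 = 0.00504
  Regime R3: 0.125 × 0.14 = 0.0175
  Regime R4: 0.25 × 0.23 = 0.0575
  Regime R6: 0.15 × 0.005 = 0.00075
  Regime R5: 0.03 × 0.084 = 0.00252
Total = 0.11061.
The ratio is 0.0175 / 0.0273 (the normalizer cancels) = 0.6410.

0.6410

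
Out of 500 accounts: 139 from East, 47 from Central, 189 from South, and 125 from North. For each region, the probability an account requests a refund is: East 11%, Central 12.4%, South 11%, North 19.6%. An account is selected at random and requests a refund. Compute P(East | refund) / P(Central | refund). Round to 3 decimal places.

By Bayes' rule, posterior ∝ prior × likelihood:
  East: 0.278 × 0.11 = 0.03058
  Central: 0.094 × 0.124 = 0.011656
  South: 0.378 × 0.11 = 0.04158
  North: 0.25 × 0.196 = 0.049
Total = 0.132816.
The ratio is 0.03058 / 0.011656 (the normalizer cancels) = 2.624.

2.624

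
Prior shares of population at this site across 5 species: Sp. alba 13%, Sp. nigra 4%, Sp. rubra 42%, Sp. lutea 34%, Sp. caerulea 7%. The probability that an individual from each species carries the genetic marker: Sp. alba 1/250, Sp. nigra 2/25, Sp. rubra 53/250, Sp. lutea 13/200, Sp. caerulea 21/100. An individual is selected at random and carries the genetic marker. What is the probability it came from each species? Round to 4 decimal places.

Unnormalized posteriors (prior × likelihood):
  Sp. alba: 0.13 × 0.004 = 0.00052
  Sp. nigra: 0.04 × 0.08 = 0.0032
  Sp. rubra: 0.42 × 0.212 = 0.08904
  Sp. lutea: 0.34 × 0.065 = 0.0221
  Sp. caerulea: 0.07 × 0.21 = 0.0147
Total = 0.12956.
P(Sp. alba | marker) = 0.00052/0.12956 ≈ 0.0040
P(Sp. nigra | marker) = 0.0032/0.12956 ≈ 0.0247
P(Sp. rubra | marker) = 0.08904/0.12956 ≈ 0.6872
P(Sp. lutea | marker) = 0.0221/0.12956 ≈ 0.1706
P(Sp. caerulea | marker) = 0.0147/0.12956 ≈ 0.1135
(Check: 0.0040+0.0247+0.6872+0.1706+0.1135 = 1.0000.)

Sp. alba 0.0040, Sp. nigra 0.0247, Sp. rubra 0.6872, Sp. lutea 0.1706, Sp. caerulea 0.1135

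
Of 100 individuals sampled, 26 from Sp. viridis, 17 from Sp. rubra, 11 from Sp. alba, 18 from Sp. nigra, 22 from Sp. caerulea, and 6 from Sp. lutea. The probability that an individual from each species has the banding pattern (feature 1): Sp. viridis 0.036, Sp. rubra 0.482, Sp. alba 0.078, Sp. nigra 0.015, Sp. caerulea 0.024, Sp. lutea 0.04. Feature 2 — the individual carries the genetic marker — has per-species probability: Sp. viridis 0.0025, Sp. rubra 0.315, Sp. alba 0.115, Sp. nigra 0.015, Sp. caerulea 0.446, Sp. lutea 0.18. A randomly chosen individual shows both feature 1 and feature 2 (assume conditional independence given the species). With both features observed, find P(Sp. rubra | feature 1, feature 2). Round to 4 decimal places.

0.8706

Unnormalized posteriors (prior × likelihood):
  Sp. viridis: 0.26 × 0.036 × 0.0025 = 0.0000234
  Sp. rubra: 0.17 × 0.482 × 0.315 = 0.0258111
  Sp. alba: 0.11 × 0.078 × 0.115 = 0.0009867
  Sp. nigra: 0.18 × 0.015 × 0.015 = 0.0000405
  Sp. caerulea: 0.22 × 0.024 × 0.446 = 0.00235488
  Sp. lutea: 0.06 × 0.04 × 0.18 = 0.000432
Normalizing constant = 0.02964858.
P(Sp. rubra | evidence) = 0.0258111 / 0.02964858 ≈ 0.8706.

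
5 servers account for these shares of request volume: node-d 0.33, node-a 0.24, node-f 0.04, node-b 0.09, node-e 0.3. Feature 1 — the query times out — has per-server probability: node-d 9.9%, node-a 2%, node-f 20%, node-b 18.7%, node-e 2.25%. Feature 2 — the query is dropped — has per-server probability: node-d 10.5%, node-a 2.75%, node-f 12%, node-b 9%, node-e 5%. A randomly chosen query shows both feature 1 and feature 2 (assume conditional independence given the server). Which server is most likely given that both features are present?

node-d

By Bayes' rule, posterior ∝ prior × likelihood:
  node-d: 0.33 × 0.099 × 0.105 = 0.00343035
  node-a: 0.24 × 0.02 × 0.0275 = 0.000132
  node-f: 0.04 × 0.2 × 0.12 = 0.00096
  node-b: 0.09 × 0.187 × 0.09 = 0.0015147
  node-e: 0.3 × 0.0225 × 0.05 = 0.0003375
Total = 0.00637455.
Largest term belongs to node-d, so node-d is most probable.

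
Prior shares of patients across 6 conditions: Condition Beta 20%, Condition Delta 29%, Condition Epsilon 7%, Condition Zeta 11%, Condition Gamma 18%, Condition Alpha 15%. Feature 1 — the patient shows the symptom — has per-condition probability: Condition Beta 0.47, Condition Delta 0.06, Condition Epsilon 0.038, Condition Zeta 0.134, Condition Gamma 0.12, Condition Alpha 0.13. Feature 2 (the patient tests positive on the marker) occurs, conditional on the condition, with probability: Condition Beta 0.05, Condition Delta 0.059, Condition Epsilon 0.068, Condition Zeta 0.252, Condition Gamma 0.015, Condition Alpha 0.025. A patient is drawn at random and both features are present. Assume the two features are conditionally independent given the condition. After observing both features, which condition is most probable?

Condition Beta

Prior × likelihood for each hypothesis:
  Condition Beta: 0.2 × 0.47 × 0.05 = 0.0047
  Condition Delta: 0.29 × 0.06 × 0.059 = 0.0010266
  Condition Epsilon: 0.07 × 0.038 × 0.068 = 0.00018088
  Condition Zeta: 0.11 × 0.134 × 0.252 = 0.00371448
  Condition Gamma: 0.18 × 0.12 × 0.015 = 0.000324
  Condition Alpha: 0.15 × 0.13 × 0.025 = 0.0004875
Sum = 0.01043346.
Largest term belongs to Condition Beta, so Condition Beta is most probable.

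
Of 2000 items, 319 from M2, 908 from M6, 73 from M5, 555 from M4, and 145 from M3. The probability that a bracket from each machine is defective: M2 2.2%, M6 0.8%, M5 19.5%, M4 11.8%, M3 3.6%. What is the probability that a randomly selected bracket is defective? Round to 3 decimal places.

0.050

Prior × likelihood for each hypothesis:
  M2: 0.1595 × 0.022 = 0.003509
  M6: 0.454 × 0.008 = 0.003632
  M5: 0.0365 × 0.195 = 0.0071175
  M4: 0.2775 × 0.118 = 0.032745
  M3: 0.0725 × 0.036 = 0.00261
P(defective) = 0.003509 + 0.003632 + 0.0071175 + 0.032745 + 0.00261 = 0.0496135 → 0.050.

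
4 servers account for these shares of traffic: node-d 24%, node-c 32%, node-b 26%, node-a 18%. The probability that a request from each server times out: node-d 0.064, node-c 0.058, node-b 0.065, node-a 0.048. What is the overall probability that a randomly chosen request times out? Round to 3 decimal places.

Compute prior × likelihood for every hypothesis:
  node-d: 0.24 × 0.064 = 0.01536
  node-c: 0.32 × 0.058 = 0.01856
  node-b: 0.26 × 0.065 = 0.0169
  node-a: 0.18 × 0.048 = 0.00864
P(timeout) = 0.01536 + 0.01856 + 0.0169 + 0.00864 = 0.05946 → 0.059.

0.059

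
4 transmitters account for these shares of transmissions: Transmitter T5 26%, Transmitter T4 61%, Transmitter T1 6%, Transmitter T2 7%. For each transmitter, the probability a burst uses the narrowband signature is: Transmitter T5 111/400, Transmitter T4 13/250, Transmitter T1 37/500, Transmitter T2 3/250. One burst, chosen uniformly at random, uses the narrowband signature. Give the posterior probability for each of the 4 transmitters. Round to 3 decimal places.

Compute prior × likelihood for every hypothesis:
  Transmitter T5: 0.26 × 0.2775 = 0.07215
  Transmitter T4: 0.61 × 0.052 = 0.03172
  Transmitter T1: 0.06 × 0.074 = 0.00444
  Transmitter T2: 0.07 × 0.012 = 0.00084
Sum = 0.10915.
P(Transmitter T5 | narrowband) = 0.07215/0.10915 ≈ 0.661
P(Transmitter T4 | narrowband) = 0.03172/0.10915 ≈ 0.291
P(Transmitter T1 | narrowband) = 0.00444/0.10915 ≈ 0.041
P(Transmitter T2 | narrowband) = 0.00084/0.10915 ≈ 0.008

Transmitter T5 0.661, Transmitter T4 0.291, Transmitter T1 0.041, Transmitter T2 0.008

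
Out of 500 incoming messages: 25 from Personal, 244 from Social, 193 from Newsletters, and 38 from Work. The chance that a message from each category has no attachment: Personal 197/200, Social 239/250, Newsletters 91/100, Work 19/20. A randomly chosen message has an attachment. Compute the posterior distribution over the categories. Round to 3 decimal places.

Personal 0.012, Social 0.353, Newsletters 0.572, Work 0.063

Taking complements, P(attachment | each) = Personal 0.015, Social 0.044, Newsletters 0.09, Work 0.05.
Prior × likelihood for each hypothesis:
  Personal: 0.05 × 0.015 = 0.00075
  Social: 0.488 × 0.044 = 0.021472
  Newsletters: 0.386 × 0.09 = 0.03474
  Work: 0.076 × 0.05 = 0.0038
Normalizing constant = 0.060762.
P(Personal | attachment) = 0.00075/0.060762 ≈ 0.012
P(Social | attachment) = 0.021472/0.060762 ≈ 0.353
P(Newsletters | attachment) = 0.03474/0.060762 ≈ 0.572
P(Work | attachment) = 0.0038/0.060762 ≈ 0.063
(Check: 0.012+0.353+0.572+0.063 = 1.000.)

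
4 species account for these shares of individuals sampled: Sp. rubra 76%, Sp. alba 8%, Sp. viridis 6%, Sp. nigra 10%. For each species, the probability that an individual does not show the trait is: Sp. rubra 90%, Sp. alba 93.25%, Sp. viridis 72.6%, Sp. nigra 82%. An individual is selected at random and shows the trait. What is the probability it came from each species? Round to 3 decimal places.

Sp. rubra 0.656, Sp. alba 0.047, Sp. viridis 0.142, Sp. nigra 0.155

Taking complements, P(trait | each) = Sp. rubra 0.1, Sp. alba 0.0675, Sp. viridis 0.274, Sp. nigra 0.18.
Compute prior × likelihood for every hypothesis:
  Sp. rubra: 0.76 × 0.1 = 0.076
  Sp. alba: 0.08 × 0.0675 = 0.0054
  Sp. viridis: 0.06 × 0.274 = 0.01644
  Sp. nigra: 0.1 × 0.18 = 0.018
Total = 0.11584.
P(Sp. rubra | trait) = 0.076/0.11584 ≈ 0.656
P(Sp. alba | trait) = 0.0054/0.11584 ≈ 0.047
P(Sp. viridis | trait) = 0.01644/0.11584 ≈ 0.142
P(Sp. nigra | trait) = 0.018/0.11584 ≈ 0.155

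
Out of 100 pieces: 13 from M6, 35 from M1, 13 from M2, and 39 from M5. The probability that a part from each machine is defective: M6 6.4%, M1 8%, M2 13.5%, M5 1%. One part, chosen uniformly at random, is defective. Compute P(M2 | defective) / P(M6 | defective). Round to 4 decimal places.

2.1094

Unnormalized posteriors (prior × likelihood):
  M6: 0.13 × 0.064 = 0.00832
  M1: 0.35 × 0.08 = 0.028
  M2: 0.13 × 0.135 = 0.01755
  M5: 0.39 × 0.01 = 0.0039
Normalizing constant = 0.05777.
The ratio is 0.01755 / 0.00832 (the normalizer cancels) = 2.1094.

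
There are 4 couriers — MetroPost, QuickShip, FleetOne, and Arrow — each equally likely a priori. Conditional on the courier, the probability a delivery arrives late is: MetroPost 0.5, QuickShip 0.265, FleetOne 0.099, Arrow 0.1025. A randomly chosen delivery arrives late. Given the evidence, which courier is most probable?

MetroPost

With a uniform prior (1/4 each), posterior ∝ likelihood:
  MetroPost: 0.5
  QuickShip: 0.265
  FleetOne: 0.099
  Arrow: 0.1025
Total = 0.9665.
Largest term belongs to MetroPost, so MetroPost is most probable.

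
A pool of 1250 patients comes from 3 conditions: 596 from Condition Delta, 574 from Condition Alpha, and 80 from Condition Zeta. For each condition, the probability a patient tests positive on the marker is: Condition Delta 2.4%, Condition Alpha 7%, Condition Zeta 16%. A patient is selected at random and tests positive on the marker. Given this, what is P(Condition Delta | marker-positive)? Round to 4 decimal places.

Compute prior × likelihood for every hypothesis:
  Condition Delta: 0.4768 × 0.024 = 0.0114432
  Condition Alpha: 0.4592 × 0.07 = 0.032144
  Condition Zeta: 0.064 × 0.16 = 0.01024
Total = 0.0538272.
P(Condition Delta | evidence) = 0.0114432 / 0.0538272 ≈ 0.2126.

0.2126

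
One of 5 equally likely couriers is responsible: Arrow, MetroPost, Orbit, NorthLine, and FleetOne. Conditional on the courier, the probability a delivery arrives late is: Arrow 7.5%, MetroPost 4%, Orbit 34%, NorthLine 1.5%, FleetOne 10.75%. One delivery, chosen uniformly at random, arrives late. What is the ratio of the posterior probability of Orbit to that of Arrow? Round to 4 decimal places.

4.5333

Since the prior is uniform, the posterior is proportional to the likelihood:
  Arrow: 0.075
  MetroPost: 0.04
  Orbit: 0.34
  NorthLine: 0.015
  FleetOne: 0.1075
Total = 0.5775.
The ratio is 0.34 / 0.075 (the normalizer cancels) = 4.5333.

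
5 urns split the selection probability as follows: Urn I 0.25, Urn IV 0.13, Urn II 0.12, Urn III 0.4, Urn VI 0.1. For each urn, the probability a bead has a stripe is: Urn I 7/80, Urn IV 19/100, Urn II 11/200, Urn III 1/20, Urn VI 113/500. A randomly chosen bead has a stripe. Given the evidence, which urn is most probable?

Unnormalized posteriors (prior × likelihood):
  Urn I: 0.25 × 0.0875 = 0.021875
  Urn IV: 0.13 × 0.19 = 0.0247
  Urn II: 0.12 × 0.055 = 0.0066
  Urn III: 0.4 × 0.05 = 0.02
  Urn VI: 0.1 × 0.226 = 0.0226
Sum = 0.095775.
Largest term belongs to Urn IV, so Urn IV is most probable.

Urn IV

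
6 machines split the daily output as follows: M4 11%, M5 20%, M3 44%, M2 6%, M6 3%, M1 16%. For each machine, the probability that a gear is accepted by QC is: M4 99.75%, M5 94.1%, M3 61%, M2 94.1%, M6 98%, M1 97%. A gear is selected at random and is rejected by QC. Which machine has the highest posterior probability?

Taking complements, P(rejected | each) = M4 0.0025, M5 0.059, M3 0.39, M2 0.059, M6 0.02, M1 0.03.
By Bayes' rule, posterior ∝ prior × likelihood:
  M4: 0.11 × 0.0025 = 0.000275
  M5: 0.2 × 0.059 = 0.0118
  M3: 0.44 × 0.39 = 0.1716
  M2: 0.06 × 0.059 = 0.00354
  M6: 0.03 × 0.02 = 0.0006
  M1: 0.16 × 0.03 = 0.0048
Sum = 0.192615.
Largest term belongs to M3, so M3 is most probable.

M3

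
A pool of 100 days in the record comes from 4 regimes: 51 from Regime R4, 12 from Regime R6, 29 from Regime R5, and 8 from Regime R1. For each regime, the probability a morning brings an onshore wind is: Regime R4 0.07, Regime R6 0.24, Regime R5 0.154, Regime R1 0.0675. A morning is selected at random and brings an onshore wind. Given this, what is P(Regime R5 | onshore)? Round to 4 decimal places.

0.3898

Unnormalized posteriors (prior × likelihood):
  Regime R4: 0.51 × 0.07 = 0.0357
  Regime R6: 0.12 × 0.24 = 0.0288
  Regime R5: 0.29 × 0.154 = 0.04466
  Regime R1: 0.08 × 0.0675 = 0.0054
Sum = 0.11456.
P(Regime R5 | evidence) = 0.04466 / 0.11456 ≈ 0.3898.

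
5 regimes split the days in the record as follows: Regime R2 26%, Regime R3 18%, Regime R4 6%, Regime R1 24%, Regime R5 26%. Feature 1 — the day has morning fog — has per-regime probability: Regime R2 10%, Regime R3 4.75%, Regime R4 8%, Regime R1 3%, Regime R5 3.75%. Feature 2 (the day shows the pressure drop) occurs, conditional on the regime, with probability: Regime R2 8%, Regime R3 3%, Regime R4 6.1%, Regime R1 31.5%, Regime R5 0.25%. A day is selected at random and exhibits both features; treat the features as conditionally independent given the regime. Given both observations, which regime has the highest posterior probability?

Prior × likelihood for each hypothesis:
  Regime R2: 0.26 × 0.1 × 0.08 = 0.00208
  Regime R3: 0.18 × 0.0475 × 0.03 = 0.0002565
  Regime R4: 0.06 × 0.08 × 0.061 = 0.0002928
  Regime R1: 0.24 × 0.03 × 0.315 = 0.002268
  Regime R5: 0.26 × 0.0375 × 0.0025 = 0.000024375
Sum = 0.004921675.
Largest term belongs to Regime R1, so Regime R1 is most probable.

Regime R1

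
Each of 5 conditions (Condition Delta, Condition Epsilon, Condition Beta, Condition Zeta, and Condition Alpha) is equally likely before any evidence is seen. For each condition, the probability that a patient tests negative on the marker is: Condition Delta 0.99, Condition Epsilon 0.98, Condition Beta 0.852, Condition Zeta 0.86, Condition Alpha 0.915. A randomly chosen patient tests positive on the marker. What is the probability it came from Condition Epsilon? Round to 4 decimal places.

Taking complements, P(marker-positive | each) = Condition Delta 0.01, Condition Epsilon 0.02, Condition Beta 0.148, Condition Zeta 0.14, Condition Alpha 0.085.
With a uniform prior (1/5 each), posterior ∝ likelihood:
  Condition Delta: 0.01
  Condition Epsilon: 0.02
  Condition Beta: 0.148
  Condition Zeta: 0.14
  Condition Alpha: 0.085
Sum = 0.403.
P(Condition Epsilon | evidence) = 0.02 / 0.403 ≈ 0.0496.

0.0496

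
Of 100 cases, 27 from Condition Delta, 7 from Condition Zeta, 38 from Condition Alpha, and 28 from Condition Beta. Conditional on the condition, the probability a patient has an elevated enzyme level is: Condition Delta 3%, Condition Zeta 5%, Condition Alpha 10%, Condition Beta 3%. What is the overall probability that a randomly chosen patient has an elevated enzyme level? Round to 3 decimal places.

0.058

By Bayes' rule, posterior ∝ prior × likelihood:
  Condition Delta: 0.27 × 0.03 = 0.0081
  Condition Zeta: 0.07 × 0.05 = 0.0035
  Condition Alpha: 0.38 × 0.1 = 0.038
  Condition Beta: 0.28 × 0.03 = 0.0084
P(elevated) = 0.0081 + 0.0035 + 0.038 + 0.0084 = 0.058 → 0.058.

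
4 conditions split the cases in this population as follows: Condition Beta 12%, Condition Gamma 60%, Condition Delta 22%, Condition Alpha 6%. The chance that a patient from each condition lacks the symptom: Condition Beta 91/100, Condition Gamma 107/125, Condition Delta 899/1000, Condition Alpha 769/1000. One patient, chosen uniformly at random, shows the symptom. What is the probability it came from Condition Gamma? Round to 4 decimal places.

Taking complements, P(symptomatic | each) = Condition Beta 0.09, Condition Gamma 0.144, Condition Delta 0.101, Condition Alpha 0.231.
By Bayes' rule, posterior ∝ prior × likelihood:
  Condition Beta: 0.12 × 0.09 = 0.0108
  Condition Gamma: 0.6 × 0.144 = 0.0864
  Condition Delta: 0.22 × 0.101 = 0.02222
  Condition Alpha: 0.06 × 0.231 = 0.01386
Sum = 0.13328.
P(Condition Gamma | evidence) = 0.0864 / 0.13328 ≈ 0.6483.

0.6483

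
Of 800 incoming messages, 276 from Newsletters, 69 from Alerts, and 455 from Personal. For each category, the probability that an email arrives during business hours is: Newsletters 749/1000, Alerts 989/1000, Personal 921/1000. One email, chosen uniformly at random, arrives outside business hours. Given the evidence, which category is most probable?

Newsletters

Taking complements, P(off-hours | each) = Newsletters 0.251, Alerts 0.011, Personal 0.079.
By Bayes' rule, posterior ∝ prior × likelihood:
  Newsletters: 0.345 × 0.251 = 0.086595
  Alerts: 0.08625 × 0.011 = 0.00094875
  Personal: 0.56875 × 0.079 = 0.04493125
Normalizing constant = 0.132475.
Largest term belongs to Newsletters, so Newsletters is most probable.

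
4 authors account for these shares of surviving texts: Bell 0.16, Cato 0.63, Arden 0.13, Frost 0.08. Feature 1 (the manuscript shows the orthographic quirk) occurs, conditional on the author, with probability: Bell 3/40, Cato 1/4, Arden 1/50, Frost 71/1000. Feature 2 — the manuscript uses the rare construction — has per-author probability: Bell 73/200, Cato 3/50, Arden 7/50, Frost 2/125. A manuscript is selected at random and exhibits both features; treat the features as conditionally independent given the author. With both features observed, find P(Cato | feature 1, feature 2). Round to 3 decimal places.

0.662

Prior × likelihood for each hypothesis:
  Bell: 0.16 × 0.075 × 0.365 = 0.00438
  Cato: 0.63 × 0.25 × 0.06 = 0.00945
  Arden: 0.13 × 0.02 × 0.14 = 0.000364
  Frost: 0.08 × 0.071 × 0.016 = 0.00009088
Sum = 0.01428488.
P(Cato | evidence) = 0.00945 / 0.01428488 ≈ 0.662.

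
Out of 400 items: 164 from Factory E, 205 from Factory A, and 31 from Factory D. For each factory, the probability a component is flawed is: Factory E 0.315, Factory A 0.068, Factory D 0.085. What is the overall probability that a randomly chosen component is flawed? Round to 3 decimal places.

Compute prior × likelihood for every hypothesis:
  Factory E: 0.41 × 0.315 = 0.12915
  Factory A: 0.5125 × 0.068 = 0.03485
  Factory D: 0.0775 × 0.085 = 0.0065875
P(flawed) = 0.12915 + 0.03485 + 0.0065875 = 0.1705875 → 0.171.

0.171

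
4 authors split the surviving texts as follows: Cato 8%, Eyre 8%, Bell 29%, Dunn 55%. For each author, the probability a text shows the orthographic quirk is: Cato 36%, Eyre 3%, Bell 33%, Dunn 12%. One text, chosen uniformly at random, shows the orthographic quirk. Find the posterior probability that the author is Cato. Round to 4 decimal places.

Unnormalized posteriors (prior × likelihood):
  Cato: 0.08 × 0.36 = 0.0288
  Eyre: 0.08 × 0.03 = 0.0024
  Bell: 0.29 × 0.33 = 0.0957
  Dunn: 0.55 × 0.12 = 0.066
Total = 0.1929.
P(Cato | evidence) = 0.0288 / 0.1929 ≈ 0.1493.

0.1493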